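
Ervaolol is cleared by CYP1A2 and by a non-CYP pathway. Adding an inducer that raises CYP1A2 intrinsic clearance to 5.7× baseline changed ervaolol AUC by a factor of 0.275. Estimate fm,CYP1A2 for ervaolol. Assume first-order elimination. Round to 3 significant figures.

0.561

CL'/CL = 1 / 0.275 = 3.636
5.7·fm + (1 − fm) = 3.636
fm = (3.636 − 1) / (5.7 − 1) = 0.561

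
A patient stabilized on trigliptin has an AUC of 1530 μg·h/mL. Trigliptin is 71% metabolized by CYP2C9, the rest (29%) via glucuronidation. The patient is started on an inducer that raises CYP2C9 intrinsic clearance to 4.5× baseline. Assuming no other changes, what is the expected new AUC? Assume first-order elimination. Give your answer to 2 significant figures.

The CYP2C9 pathway (71% of clearance) is boosted to 4.5× activity: 0.71 × 4.5 = 3.195.
The remaining 29% of clearance is unaffected.
CL_new/CL_old = 3.195 + 0.29 = 3.485.
New AUC = baseline ÷ relative clearance = 1530 / 3.485 = 4.4 × 10² μg·h/mL.

4.4 × 10² μg·h/mL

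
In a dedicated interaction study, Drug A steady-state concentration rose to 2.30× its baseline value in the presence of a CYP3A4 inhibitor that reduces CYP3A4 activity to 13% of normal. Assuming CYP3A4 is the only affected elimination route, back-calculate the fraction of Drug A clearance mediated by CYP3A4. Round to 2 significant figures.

0.65

CL'/CL = 1 / 2.30 = 0.4348
0.13·fm + (1 − fm) = 0.4348
fm = (0.4348 − 1) / (0.13 − 1) = 0.65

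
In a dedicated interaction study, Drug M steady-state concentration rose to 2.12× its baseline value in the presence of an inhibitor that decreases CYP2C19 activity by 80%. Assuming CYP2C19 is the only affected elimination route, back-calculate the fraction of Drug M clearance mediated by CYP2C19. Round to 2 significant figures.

0.66

CL'/CL = 1 / 2.12 = 0.4717
0.2·fm + (1 − fm) = 0.4717
fm = (0.4717 − 1) / (0.2 − 1) = 0.66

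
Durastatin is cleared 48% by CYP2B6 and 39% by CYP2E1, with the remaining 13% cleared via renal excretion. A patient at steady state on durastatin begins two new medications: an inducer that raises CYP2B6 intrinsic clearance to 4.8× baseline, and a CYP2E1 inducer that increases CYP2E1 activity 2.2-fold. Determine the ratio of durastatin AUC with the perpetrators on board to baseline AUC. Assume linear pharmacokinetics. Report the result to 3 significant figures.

CYP2B6: 0.48 × 4.8 = 2.304
CYP2E1: 0.39 × 2.2 = 0.858
Other: 0.13 (unchanged)
Relative clearance = 2.304 + 0.858 + 0.13 = 3.292.
AUC ∝ 1/CL: fold-change = 1 / 3.292 = 0.304.

0.304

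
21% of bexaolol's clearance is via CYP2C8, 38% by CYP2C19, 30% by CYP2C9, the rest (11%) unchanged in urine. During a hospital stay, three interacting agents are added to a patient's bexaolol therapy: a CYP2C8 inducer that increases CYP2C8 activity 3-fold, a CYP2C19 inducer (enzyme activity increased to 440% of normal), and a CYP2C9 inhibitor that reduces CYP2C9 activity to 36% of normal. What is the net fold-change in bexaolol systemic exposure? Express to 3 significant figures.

0.397

CYP2C8: 0.21 × 3 = 0.63
CYP2C19: 0.38 × 4.4 = 1.672
CYP2C9: 0.3 × 0.36 = 0.108
Other: 0.11 (unchanged)
New clearance relative to baseline: 0.63 + 1.672 + 0.108 + 0.11 = 2.52.
Because systemic exposure varies inversely with clearance, the combined effect is 1 / 2.52 = 0.397.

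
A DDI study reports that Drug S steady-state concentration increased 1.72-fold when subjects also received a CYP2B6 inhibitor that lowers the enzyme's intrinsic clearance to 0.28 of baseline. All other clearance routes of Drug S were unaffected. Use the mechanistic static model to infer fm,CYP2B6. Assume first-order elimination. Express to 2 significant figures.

Call the CYP2B6 fraction fm. After the interaction, CL_new/CL_old = fm × 0.28 + (1 − fm).
Steady-state concentration ratio = 1 / (new CL fraction), so new CL fraction = 1 / 1.72 = 0.5814.
fm × 0.28 + 1 − fm = 0.5814  ⇒  fm × (0.28 − 1) = −0.4186  ⇒  fm = 0.58.

0.58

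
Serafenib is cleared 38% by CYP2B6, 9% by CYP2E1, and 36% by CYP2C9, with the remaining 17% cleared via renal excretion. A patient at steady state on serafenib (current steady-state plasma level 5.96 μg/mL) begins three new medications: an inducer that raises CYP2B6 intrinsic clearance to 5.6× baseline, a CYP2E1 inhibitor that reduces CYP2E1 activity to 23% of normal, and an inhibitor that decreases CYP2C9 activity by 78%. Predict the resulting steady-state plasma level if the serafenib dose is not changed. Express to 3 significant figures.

The CYP2B6 pathway (38% of clearance) is boosted to 5.6× activity: 0.38 × 5.6 = 2.128.
The CYP2E1 pathway (9% of clearance) is reduced to 0.23× activity: 0.09 × 0.23 = 0.0207.
The CYP2C9 pathway (36% of clearance) is reduced to 0.22× activity: 0.36 × 0.22 = 0.0792.
Non-CYP routes (17%) are unchanged.
New clearance relative to baseline: 2.128 + 0.0207 + 0.0792 + 0.17 = 2.3979.
Steady-state plasma level ∝ 1/CL: new value = 5.96 / 2.3979 = 2.49 μg/mL.

2.49 μg/mL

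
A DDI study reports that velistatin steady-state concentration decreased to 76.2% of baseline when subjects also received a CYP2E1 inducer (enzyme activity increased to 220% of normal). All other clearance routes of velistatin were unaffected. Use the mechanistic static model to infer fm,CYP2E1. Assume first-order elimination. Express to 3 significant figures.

Let fm be the CYP2E1 fraction. New clearance relative to baseline = fm × 2.2 + (1 − fm).
Steady-state concentration ratio = 1 / (new CL fraction), so new CL fraction = 1 / 0.762 = 1.312.
fm × 2.2 + 1 − fm = 1.312  ⇒  fm × (2.2 − 1) = 0.3123  ⇒  fm = 0.260.

0.260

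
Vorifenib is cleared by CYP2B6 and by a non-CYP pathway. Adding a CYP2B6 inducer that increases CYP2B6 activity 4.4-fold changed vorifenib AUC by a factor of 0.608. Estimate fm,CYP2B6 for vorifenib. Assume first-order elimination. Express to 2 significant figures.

0.19

CL'/CL = 1 / 0.608 = 1.645
4.4·fm + (1 − fm) = 1.645
fm = (1.645 − 1) / (4.4 − 1) = 0.19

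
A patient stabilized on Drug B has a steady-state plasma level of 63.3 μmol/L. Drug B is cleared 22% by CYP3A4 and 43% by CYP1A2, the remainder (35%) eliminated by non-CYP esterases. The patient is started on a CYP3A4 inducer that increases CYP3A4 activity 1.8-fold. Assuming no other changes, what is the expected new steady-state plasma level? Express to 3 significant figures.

53.8 μmol/L

The CYP3A4 pathway (22% of clearance) rises to 1.8× activity: 0.22 × 1.8 = 0.396.
CYP1A2 (43%) and the residual 35% are unaffected.
New clearance relative to baseline: 0.396 + 0.43 + 0.35 = 1.176.
Steady-state plasma level ∝ 1/CL, so new value = 63.3 / 1.176 = 53.8 μmol/L.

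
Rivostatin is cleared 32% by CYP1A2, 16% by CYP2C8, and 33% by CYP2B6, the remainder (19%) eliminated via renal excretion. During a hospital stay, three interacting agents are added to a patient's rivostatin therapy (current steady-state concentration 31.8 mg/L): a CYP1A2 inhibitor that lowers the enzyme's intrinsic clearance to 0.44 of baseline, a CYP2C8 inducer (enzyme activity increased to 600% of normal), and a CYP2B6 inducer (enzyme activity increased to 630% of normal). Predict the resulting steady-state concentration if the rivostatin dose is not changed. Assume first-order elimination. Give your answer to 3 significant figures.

The CYP1A2 pathway (32% of clearance) is reduced to 0.44× activity: 0.32 × 0.44 = 0.1408.
The CYP2C8 pathway (16% of clearance) is boosted to 6× activity: 0.16 × 6 = 0.96.
The CYP2B6 pathway (33% of clearance) rises to 6.3× activity: 0.33 × 6.3 = 2.079.
The remaining 19% of clearance is unaffected.
New clearance relative to baseline: 0.1408 + 0.96 + 2.079 + 0.19 = 3.3698.
Dividing the baseline by the relative clearance: 31.8 / 3.3698 = 9.44 mg/L.

9.44 mg/L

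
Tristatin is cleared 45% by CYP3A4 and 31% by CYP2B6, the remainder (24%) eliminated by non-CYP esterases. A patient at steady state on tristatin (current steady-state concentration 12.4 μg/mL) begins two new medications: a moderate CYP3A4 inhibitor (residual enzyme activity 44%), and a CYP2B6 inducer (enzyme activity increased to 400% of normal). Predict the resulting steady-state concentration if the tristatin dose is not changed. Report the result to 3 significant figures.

CYP3A4: 0.45 × 0.44 = 0.198
CYP2B6: 0.31 × 4 = 1.24
Other: 0.24 (unchanged)
Relative clearance = 0.198 + 1.24 + 0.24 = 1.678.
Dividing the baseline by the relative clearance: 12.4 / 1.678 = 7.39 μg/mL.

7.39 μg/mL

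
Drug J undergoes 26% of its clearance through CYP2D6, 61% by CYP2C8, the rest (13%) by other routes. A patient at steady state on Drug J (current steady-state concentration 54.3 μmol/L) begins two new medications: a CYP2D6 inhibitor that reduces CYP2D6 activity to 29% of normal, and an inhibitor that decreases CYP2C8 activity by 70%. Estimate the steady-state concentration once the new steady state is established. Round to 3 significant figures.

140 μmol/L

The CYP2D6 pathway (26% of clearance) is reduced to 0.29× activity: 0.26 × 0.29 = 0.0754.
The CYP2C8 pathway (61% of clearance) is reduced to 0.3× activity: 0.61 × 0.3 = 0.183.
The remaining 13% of clearance is unaffected.
New clearance relative to baseline: 0.0754 + 0.183 + 0.13 = 0.3884.
New steady-state concentration = 54.3 / 0.3884 = 140 μmol/L (concentration scales inversely with clearance).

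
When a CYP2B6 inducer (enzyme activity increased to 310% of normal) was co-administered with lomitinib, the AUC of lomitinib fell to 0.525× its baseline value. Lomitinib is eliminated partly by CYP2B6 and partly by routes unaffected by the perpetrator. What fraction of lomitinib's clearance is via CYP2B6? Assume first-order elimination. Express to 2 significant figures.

CL'/CL = 1 / 0.525 = 1.905
3.1·fm + (1 − fm) = 1.905
fm = (1.905 − 1) / (3.1 − 1) = 0.43

0.43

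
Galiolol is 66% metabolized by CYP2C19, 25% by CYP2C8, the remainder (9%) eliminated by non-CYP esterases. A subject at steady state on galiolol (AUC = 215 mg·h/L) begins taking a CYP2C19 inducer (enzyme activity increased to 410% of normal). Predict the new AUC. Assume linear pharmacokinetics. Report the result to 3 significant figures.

The CYP2C19 pathway (66% of clearance) rises to 4.1× activity: 0.66 × 4.1 = 2.706.
CYP2C8 (25%) and the residual 9% are unaffected.
Relative clearance = 2.706 + 0.25 + 0.09 = 3.046.
AUC ∝ 1/CL, so new value = 215 / 3.046 = 70.6 mg·h/L.

70.6 mg·h/L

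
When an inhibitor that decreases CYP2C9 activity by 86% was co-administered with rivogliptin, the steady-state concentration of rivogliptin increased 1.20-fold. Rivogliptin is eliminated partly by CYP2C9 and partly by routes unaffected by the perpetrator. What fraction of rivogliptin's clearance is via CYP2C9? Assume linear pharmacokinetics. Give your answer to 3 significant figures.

Let fm be the CYP2C9 fraction. New clearance relative to baseline = fm × 0.14 + (1 − fm).
Steady-state concentration ratio = 1 / (new CL fraction), so new CL fraction = 1 / 1.20 = 0.8333.
fm × 0.14 + 1 − fm = 0.8333  ⇒  fm × (0.14 − 1) = −0.1667  ⇒  fm = 0.194.

0.194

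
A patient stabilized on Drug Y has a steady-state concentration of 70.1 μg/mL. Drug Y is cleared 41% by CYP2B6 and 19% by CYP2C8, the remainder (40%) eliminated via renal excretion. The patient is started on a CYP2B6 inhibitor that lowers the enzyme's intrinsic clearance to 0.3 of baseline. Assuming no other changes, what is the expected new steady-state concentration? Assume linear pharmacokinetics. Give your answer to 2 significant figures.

The CYP2B6 pathway (41% of clearance) drops to 0.3× activity: 0.41 × 0.3 = 0.123.
CYP2C8 (19%) and the residual 40% are unaffected.
New clearance relative to baseline: 0.123 + 0.19 + 0.4 = 0.713.
With dosing unchanged, steady-state concentration scales as 1/CL: 70.1 / 0.713 = 98 μg/mL.

98 μg/mL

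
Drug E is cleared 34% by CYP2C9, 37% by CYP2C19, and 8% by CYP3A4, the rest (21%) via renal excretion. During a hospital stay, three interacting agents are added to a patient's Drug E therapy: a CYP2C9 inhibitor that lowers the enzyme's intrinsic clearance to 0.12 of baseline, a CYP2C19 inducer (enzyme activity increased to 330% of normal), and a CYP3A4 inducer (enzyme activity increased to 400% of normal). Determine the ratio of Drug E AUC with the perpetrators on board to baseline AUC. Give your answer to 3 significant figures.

0.558

The CYP2C9 pathway (34% of clearance) drops to 0.12× activity: 0.34 × 0.12 = 0.0408.
The CYP2C19 pathway (37% of clearance) is boosted to 3.3× activity: 0.37 × 3.3 = 1.221.
The CYP3A4 pathway (8% of clearance) increases to 4× activity: 0.08 × 4 = 0.32.
The remaining 21% of clearance is unaffected.
CL_new/CL_old = 0.0408 + 1.221 + 0.32 + 0.21 = 1.7918.
Because AUC varies inversely with clearance, the combined effect is 1 / 1.7918 = 0.558.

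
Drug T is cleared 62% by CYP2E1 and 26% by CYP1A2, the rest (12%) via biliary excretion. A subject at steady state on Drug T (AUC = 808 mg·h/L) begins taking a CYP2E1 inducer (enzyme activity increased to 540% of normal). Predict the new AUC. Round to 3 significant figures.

The CYP2E1 pathway (62% of clearance) rises to 5.4× activity: 0.62 × 5.4 = 3.348.
CYP1A2 (26%) and the residual 12% are unaffected.
Relative clearance = 3.348 + 0.26 + 0.12 = 3.728.
AUC ∝ 1/CL, so new value = 808 / 3.728 = 217 mg·h/L.

217 mg·h/L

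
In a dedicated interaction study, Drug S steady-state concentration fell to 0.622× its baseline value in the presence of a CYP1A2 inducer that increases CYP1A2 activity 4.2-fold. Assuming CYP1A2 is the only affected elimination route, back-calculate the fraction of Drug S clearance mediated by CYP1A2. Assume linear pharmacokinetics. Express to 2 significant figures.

Let x = fm,CYP1A2. Because steady-state concentration ∝ 1/CL, relative clearance rose to 1/0.622 = 1.608.
Only the CYP1A2 route changed, so 1.608 = x·4.2 + (1 − x), giving x = 0.19.

0.19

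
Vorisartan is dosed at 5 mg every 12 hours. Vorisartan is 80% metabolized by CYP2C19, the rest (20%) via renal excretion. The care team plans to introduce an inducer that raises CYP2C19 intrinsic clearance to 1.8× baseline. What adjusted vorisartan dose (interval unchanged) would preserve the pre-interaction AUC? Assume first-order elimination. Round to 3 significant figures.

The CYP2C19 pathway (80% of clearance) increases to 1.8× activity: 0.8 × 1.8 = 1.44.
The remaining 20% of clearance is unaffected.
New clearance relative to baseline: 1.44 + 0.2 = 1.64.
Exposure is unchanged when dose changes in proportion to clearance. New dose = 5 mg × 1.64 = 8.20 mg.

8.20 mg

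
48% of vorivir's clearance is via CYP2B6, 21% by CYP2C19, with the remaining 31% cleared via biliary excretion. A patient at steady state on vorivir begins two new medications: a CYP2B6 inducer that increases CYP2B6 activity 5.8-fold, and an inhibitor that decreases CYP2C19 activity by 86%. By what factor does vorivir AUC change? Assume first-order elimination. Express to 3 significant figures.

The CYP2B6 pathway (48% of clearance) rises to 5.8× activity: 0.48 × 5.8 = 2.784.
The CYP2C19 pathway (21% of clearance) drops to 0.14× activity: 0.21 × 0.14 = 0.0294.
Non-CYP routes (31%) are unchanged.
New clearance relative to baseline: 2.784 + 0.0294 + 0.31 = 3.1234.
AUC ∝ 1/CL: fold-change = 1 / 3.1234 = 0.320.

0.320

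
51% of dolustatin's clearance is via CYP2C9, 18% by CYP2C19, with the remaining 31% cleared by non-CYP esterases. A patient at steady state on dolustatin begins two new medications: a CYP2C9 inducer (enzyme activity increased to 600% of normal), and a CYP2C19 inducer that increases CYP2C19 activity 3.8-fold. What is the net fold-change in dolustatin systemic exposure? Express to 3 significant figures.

The CYP2C9 pathway (51% of clearance) increases to 6× activity: 0.51 × 6 = 3.06.
The CYP2C19 pathway (18% of clearance) is boosted to 3.8× activity: 0.18 × 3.8 = 0.684.
The remaining 31% of clearance is unaffected.
New clearance relative to baseline: 3.06 + 0.684 + 0.31 = 4.054.
Because systemic exposure varies inversely with clearance, the combined effect is 1 / 4.054 = 0.247.

0.247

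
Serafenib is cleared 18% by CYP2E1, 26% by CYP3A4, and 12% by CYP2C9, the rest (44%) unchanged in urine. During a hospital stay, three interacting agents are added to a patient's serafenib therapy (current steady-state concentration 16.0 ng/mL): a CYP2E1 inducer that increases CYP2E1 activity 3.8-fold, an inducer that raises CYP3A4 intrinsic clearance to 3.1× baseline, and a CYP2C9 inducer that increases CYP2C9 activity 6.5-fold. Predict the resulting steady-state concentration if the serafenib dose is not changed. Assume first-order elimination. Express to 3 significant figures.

5.90 ng/mL

The CYP2E1 pathway (18% of clearance) increases to 3.8× activity: 0.18 × 3.8 = 0.684.
The CYP3A4 pathway (26% of clearance) rises to 3.1× activity: 0.26 × 3.1 = 0.806.
The CYP2C9 pathway (12% of clearance) is boosted to 6.5× activity: 0.12 × 6.5 = 0.78.
The remaining 44% of clearance is unaffected.
CL_new/CL_old = 0.684 + 0.806 + 0.78 + 0.44 = 2.71.
Steady-state concentration ∝ 1/CL: new value = 16.0 / 2.71 = 5.90 ng/mL.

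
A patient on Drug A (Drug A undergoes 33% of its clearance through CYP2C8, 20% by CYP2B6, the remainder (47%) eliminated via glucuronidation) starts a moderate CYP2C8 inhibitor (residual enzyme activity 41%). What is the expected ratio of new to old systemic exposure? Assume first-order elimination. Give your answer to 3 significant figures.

1.24

The CYP2C8 pathway (33% of clearance) falls to 0.41× activity: 0.33 × 0.41 = 0.1353.
CYP2B6 (20%) and the residual 47% are unaffected.
CL_new/CL_old = 0.1353 + 0.2 + 0.47 = 0.8053.
Since systemic exposure ∝ 1/CL, the ratio is 1 / 0.8053 = 1.24.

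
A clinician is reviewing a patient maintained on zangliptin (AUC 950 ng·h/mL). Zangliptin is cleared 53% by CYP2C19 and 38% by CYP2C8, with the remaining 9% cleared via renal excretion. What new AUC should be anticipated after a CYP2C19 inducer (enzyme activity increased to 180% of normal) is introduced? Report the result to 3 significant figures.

667 ng·h/mL

The CYP2C19 pathway (53% of clearance) increases to 1.8× activity: 0.53 × 1.8 = 0.954.
CYP2C8 (38%) and the residual 9% are unaffected.
Relative clearance = 0.954 + 0.38 + 0.09 = 1.424.
AUC ∝ 1/CL, so new value = 950 / 1.424 = 667 ng·h/mL.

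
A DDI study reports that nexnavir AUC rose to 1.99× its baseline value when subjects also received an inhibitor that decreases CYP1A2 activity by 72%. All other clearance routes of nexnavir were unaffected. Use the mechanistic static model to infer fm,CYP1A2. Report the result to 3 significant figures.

Let fm be the CYP1A2 fraction. New clearance relative to baseline = fm × 0.28 + (1 − fm).
AUC ratio = 1 / (new CL fraction), so new CL fraction = 1 / 1.99 = 0.5025.
fm × 0.28 + 1 − fm = 0.5025  ⇒  fm × (0.28 − 1) = −0.4975  ⇒  fm = 0.691.

0.691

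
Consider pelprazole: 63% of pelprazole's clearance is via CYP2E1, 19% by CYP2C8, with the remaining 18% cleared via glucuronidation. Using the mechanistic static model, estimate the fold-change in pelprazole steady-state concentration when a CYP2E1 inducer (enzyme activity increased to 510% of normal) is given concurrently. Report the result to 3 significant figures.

0.279

The CYP2E1 pathway (63% of clearance) increases to 5.1× activity: 0.63 × 5.1 = 3.213.
CYP2C8 (19%) and the residual 18% are unaffected.
CL_new/CL_old = 3.213 + 0.19 + 0.18 = 3.583.
Steady-state concentration ratio = CL_old/CL_new = 1 / 3.583 = 0.279.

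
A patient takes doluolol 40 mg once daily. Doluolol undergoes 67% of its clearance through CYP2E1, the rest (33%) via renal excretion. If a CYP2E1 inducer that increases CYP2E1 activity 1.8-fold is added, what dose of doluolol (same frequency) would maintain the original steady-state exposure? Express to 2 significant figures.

CYP2E1: 0.67 × 1.8 = 1.206
Other: 0.33 (unchanged)
New clearance relative to baseline: 1.206 + 0.33 = 1.536.
Exposure is unchanged when dose changes in proportion to clearance. New dose = 40 mg × 1.536 = 61 mg.

61 mg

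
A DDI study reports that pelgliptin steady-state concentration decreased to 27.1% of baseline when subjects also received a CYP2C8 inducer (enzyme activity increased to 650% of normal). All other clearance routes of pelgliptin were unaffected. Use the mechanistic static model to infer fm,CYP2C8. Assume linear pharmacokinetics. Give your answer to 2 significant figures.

0.49

Let x = fm,CYP2C8. Because steady-state concentration ∝ 1/CL, relative clearance rose to 1/0.271 = 3.69.
Only the CYP2C8 route changed, so 3.69 = x·6.5 + (1 − x), giving x = 0.49.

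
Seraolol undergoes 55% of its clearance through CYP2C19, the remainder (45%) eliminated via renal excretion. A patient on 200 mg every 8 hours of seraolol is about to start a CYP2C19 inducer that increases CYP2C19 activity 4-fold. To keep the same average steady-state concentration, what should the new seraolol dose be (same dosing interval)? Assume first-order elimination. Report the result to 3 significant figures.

CYP2C19: 0.55 × 4 = 2.2
Other: 0.45 (unchanged)
Relative clearance = 2.2 + 0.45 = 2.65.
To maintain the same steady-state level, dose must scale with clearance: new dose = 200 × 2.65 = 530 mg.

530 mg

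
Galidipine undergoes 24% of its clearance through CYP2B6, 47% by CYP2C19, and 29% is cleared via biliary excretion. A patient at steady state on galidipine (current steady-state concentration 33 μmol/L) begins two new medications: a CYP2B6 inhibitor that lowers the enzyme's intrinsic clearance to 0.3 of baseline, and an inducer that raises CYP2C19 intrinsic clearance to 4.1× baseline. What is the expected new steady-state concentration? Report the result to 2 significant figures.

14 μmol/L

The CYP2B6 pathway (24% of clearance) drops to 0.3× activity: 0.24 × 0.3 = 0.072.
The CYP2C19 pathway (47% of clearance) is boosted to 4.1× activity: 0.47 × 4.1 = 1.927.
Non-CYP routes (29%) are unchanged.
Relative clearance = 0.072 + 1.927 + 0.29 = 2.289.
Dividing the baseline by the relative clearance: 33 / 2.289 = 14 μmol/L.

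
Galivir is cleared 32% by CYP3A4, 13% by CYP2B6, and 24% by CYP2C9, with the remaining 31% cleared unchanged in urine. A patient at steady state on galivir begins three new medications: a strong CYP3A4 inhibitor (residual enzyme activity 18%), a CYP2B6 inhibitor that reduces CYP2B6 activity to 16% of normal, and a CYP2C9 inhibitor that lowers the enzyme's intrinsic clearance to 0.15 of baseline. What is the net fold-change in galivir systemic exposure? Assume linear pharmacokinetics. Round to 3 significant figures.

2.36

CYP3A4: 0.32 × 0.18 = 0.0576
CYP2B6: 0.13 × 0.16 = 0.0208
CYP2C9: 0.24 × 0.15 = 0.036
Other: 0.31 (unchanged)
CL_new/CL_old = 0.0576 + 0.0208 + 0.036 + 0.31 = 0.4244.
Systemic exposure ∝ 1/CL: fold-change = 1 / 0.4244 = 2.36.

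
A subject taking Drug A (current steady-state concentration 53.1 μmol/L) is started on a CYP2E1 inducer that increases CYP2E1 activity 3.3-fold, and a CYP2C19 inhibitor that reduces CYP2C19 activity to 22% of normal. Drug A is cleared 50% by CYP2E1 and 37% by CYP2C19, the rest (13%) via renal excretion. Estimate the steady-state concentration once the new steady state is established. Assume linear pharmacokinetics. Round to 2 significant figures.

The CYP2E1 pathway (50% of clearance) rises to 3.3× activity: 0.5 × 3.3 = 1.65.
The CYP2C19 pathway (37% of clearance) is reduced to 0.22× activity: 0.37 × 0.22 = 0.0814.
Non-CYP routes (13%) are unchanged.
New clearance relative to baseline: 1.65 + 0.0814 + 0.13 = 1.8614.
Dividing the baseline by the relative clearance: 53.1 / 1.8614 = 29 μmol/L.

29 μmol/L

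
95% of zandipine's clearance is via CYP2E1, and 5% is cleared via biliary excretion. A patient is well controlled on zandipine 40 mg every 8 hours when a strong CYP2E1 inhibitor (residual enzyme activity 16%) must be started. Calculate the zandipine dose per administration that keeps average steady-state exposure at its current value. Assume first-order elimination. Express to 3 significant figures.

CYP2E1: 0.95 × 0.16 = 0.152
Other: 0.05 (unchanged)
New clearance relative to baseline: 0.152 + 0.05 = 0.202.
Css,avg = (dose rate)/CL, so holding Css fixed requires dose ∝ CL: 40 × 0.202 = 8.08 mg.

8.08 mg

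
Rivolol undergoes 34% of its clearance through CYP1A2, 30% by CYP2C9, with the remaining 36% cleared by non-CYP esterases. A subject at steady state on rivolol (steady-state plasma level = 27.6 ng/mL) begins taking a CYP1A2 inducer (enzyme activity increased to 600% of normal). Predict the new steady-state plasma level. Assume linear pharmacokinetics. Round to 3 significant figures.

The CYP1A2 pathway (34% of clearance) rises to 6× activity: 0.34 × 6 = 2.04.
CYP2C9 (30%) and the residual 36% are unaffected.
CL_new/CL_old = 2.04 + 0.3 + 0.36 = 2.7.
Steady-state plasma level ∝ 1/CL, so new value = 27.6 / 2.7 = 10.2 ng/mL.

10.2 ng/mL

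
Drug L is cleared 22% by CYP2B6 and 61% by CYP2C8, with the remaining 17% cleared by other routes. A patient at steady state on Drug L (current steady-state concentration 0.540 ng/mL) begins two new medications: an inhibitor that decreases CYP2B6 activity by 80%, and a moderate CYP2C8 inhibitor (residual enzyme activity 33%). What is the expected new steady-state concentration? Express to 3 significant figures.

The CYP2B6 pathway (22% of clearance) is reduced to 0.2× activity: 0.22 × 0.2 = 0.044.
The CYP2C8 pathway (61% of clearance) falls to 0.33× activity: 0.61 × 0.33 = 0.2013.
Non-CYP routes (17%) are unchanged.
Relative clearance = 0.044 + 0.2013 + 0.17 = 0.4153.
Dividing the baseline by the relative clearance: 0.540 / 0.4153 = 1.30 ng/mL.

1.30 ng/mL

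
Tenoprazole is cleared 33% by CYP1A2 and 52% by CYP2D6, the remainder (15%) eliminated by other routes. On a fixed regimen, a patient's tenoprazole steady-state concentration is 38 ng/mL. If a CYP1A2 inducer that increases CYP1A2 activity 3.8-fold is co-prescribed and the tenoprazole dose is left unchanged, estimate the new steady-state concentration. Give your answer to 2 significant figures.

20 ng/mL

The CYP1A2 pathway (33% of clearance) is boosted to 3.8× activity: 0.33 × 3.8 = 1.254.
CYP2D6 (52%) and the residual 15% are unaffected.
Relative clearance = 1.254 + 0.52 + 0.15 = 1.924.
With dosing unchanged, steady-state concentration scales as 1/CL: 38 / 1.924 = 20 ng/mL.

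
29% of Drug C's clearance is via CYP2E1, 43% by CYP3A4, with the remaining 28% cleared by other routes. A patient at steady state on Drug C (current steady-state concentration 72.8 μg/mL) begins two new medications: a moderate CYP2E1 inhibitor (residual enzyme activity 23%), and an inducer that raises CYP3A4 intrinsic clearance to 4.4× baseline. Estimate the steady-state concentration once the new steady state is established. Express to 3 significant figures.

32.5 μg/mL

CYP2E1: 0.29 × 0.23 = 0.0667
CYP3A4: 0.43 × 4.4 = 1.892
Other: 0.28 (unchanged)
Relative clearance = 0.0667 + 1.892 + 0.28 = 2.2387.
Steady-state concentration ∝ 1/CL: new value = 72.8 / 2.2387 = 32.5 μg/mL.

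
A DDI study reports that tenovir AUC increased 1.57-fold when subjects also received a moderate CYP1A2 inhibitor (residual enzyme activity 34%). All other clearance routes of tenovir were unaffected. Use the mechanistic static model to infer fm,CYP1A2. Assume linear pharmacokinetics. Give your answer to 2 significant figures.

0.55

CL'/CL = 1 / 1.57 = 0.6369
0.34·fm + (1 − fm) = 0.6369
fm = (0.6369 − 1) / (0.34 − 1) = 0.55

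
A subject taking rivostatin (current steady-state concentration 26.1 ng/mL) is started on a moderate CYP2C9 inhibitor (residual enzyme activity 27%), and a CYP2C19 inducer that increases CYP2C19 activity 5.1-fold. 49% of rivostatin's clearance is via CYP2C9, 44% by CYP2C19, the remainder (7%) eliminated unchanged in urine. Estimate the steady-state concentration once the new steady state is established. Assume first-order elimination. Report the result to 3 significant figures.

10.7 ng/mL

The CYP2C9 pathway (49% of clearance) is reduced to 0.27× activity: 0.49 × 0.27 = 0.1323.
The CYP2C19 pathway (44% of clearance) is boosted to 5.1× activity: 0.44 × 5.1 = 2.244.
Non-CYP routes (7%) are unchanged.
New clearance relative to baseline: 0.1323 + 2.244 + 0.07 = 2.4463.
New steady-state concentration = 26.1 / 2.4463 = 10.7 ng/mL (concentration scales inversely with clearance).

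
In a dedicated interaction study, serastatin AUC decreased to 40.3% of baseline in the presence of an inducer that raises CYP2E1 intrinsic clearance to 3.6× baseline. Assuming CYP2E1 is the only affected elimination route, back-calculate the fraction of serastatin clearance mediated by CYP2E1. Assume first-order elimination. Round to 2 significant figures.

0.57

Write x for the fraction cleared via CYP2E1. The observed AUC change means clearance rose to 1/0.403 = 2.481 of baseline.
Only the CYP2E1 route changed, so 2.481 = x·3.6 + (1 − x), giving x = 0.57.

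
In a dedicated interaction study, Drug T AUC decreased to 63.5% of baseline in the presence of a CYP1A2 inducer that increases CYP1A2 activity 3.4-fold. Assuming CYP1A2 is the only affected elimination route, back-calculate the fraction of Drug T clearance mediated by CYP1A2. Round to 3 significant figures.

0.240

Let x = fm,CYP1A2. Because AUC ∝ 1/CL, relative clearance rose to 1/0.635 = 1.575.
Only the CYP1A2 route changed, so 1.575 = x·3.4 + (1 − x), giving x = 0.240.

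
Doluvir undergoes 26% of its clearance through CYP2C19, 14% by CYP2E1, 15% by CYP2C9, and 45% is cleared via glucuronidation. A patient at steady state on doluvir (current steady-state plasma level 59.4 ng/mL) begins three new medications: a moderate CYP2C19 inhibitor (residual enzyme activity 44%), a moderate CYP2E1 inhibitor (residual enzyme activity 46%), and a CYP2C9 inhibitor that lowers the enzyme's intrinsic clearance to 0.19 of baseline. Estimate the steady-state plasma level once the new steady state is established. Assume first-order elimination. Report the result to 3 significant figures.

90.4 ng/mL

The CYP2C19 pathway (26% of clearance) drops to 0.44× activity: 0.26 × 0.44 = 0.1144.
The CYP2E1 pathway (14% of clearance) falls to 0.46× activity: 0.14 × 0.46 = 0.0644.
The CYP2C9 pathway (15% of clearance) drops to 0.19× activity: 0.15 × 0.19 = 0.0285.
The remaining 45% of clearance is unaffected.
Relative clearance = 0.1144 + 0.0644 + 0.0285 + 0.45 = 0.6573.
Dividing the baseline by the relative clearance: 59.4 / 0.6573 = 90.4 ng/mL.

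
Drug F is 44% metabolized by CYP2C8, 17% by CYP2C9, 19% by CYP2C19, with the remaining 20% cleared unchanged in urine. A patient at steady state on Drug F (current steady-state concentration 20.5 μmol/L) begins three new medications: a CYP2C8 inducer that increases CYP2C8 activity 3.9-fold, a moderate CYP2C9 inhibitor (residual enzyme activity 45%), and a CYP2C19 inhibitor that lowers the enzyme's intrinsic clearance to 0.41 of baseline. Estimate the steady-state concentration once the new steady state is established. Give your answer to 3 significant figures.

The CYP2C8 pathway (44% of clearance) increases to 3.9× activity: 0.44 × 3.9 = 1.716.
The CYP2C9 pathway (17% of clearance) drops to 0.45× activity: 0.17 × 0.45 = 0.0765.
The CYP2C19 pathway (19% of clearance) is reduced to 0.41× activity: 0.19 × 0.41 = 0.0779.
The remaining 20% of clearance is unaffected.
New clearance relative to baseline: 1.716 + 0.0765 + 0.0779 + 0.2 = 2.0704.
New steady-state concentration = 20.5 / 2.0704 = 9.90 μmol/L (concentration scales inversely with clearance).

9.90 μmol/L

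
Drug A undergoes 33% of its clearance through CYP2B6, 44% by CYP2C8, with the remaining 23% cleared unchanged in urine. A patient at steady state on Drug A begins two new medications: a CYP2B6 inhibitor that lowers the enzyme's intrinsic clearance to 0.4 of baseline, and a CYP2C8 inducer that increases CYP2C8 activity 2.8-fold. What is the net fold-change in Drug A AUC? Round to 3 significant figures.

0.627

The CYP2B6 pathway (33% of clearance) drops to 0.4× activity: 0.33 × 0.4 = 0.132.
The CYP2C8 pathway (44% of clearance) increases to 2.8× activity: 0.44 × 2.8 = 1.232.
Non-CYP routes (23%) are unchanged.
Relative clearance = 0.132 + 1.232 + 0.23 = 1.594.
Net AUC ratio = 1 / 1.594 = 0.627.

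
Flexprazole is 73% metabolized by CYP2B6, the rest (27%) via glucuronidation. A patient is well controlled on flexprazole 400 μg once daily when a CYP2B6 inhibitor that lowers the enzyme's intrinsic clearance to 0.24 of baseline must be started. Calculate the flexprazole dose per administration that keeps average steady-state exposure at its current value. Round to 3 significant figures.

The CYP2B6 pathway (73% of clearance) falls to 0.24× activity: 0.73 × 0.24 = 0.1752.
Non-CYP routes (27%) are unchanged.
Relative clearance = 0.1752 + 0.27 = 0.4452.
Css,avg = (dose rate)/CL, so holding Css fixed requires dose ∝ CL: 400 × 0.4452 = 178 μg.

178 μg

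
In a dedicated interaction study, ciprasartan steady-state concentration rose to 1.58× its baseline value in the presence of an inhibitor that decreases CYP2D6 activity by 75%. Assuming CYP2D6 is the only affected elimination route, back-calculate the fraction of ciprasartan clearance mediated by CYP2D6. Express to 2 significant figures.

Let x = fm,CYP2D6. Because steady-state concentration ∝ 1/CL, relative clearance fell to 1/1.58 = 0.6329.
Only the CYP2D6 route changed, so 0.6329 = x·0.25 + (1 − x), giving x = 0.49.

0.49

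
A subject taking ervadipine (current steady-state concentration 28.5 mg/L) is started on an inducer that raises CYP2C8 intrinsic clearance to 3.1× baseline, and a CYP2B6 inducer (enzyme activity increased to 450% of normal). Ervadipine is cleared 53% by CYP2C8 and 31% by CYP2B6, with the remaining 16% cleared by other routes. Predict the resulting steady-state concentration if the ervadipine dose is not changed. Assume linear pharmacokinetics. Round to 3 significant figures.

8.91 mg/L

The CYP2C8 pathway (53% of clearance) is boosted to 3.1× activity: 0.53 × 3.1 = 1.643.
The CYP2B6 pathway (31% of clearance) increases to 4.5× activity: 0.31 × 4.5 = 1.395.
The remaining 16% of clearance is unaffected.
Relative clearance = 1.643 + 1.395 + 0.16 = 3.198.
Dividing the baseline by the relative clearance: 28.5 / 3.198 = 8.91 mg/L.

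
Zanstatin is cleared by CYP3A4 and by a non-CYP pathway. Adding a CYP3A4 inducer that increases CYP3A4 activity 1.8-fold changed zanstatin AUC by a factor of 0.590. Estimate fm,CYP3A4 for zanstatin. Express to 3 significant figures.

Write x for the fraction cleared via CYP3A4. The observed AUC change means clearance rose to 1/0.590 = 1.695 of baseline.
Setting x·1.8 + (1 − x) = 1.695 and solving: x = (1.695 − 1)/(1.8 − 1) = 0.869.

0.869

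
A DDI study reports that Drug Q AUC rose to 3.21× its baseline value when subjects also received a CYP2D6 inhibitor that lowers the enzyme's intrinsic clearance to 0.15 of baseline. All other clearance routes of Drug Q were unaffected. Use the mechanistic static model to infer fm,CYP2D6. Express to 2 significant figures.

CL'/CL = 1 / 3.21 = 0.3115
0.15·fm + (1 − fm) = 0.3115
fm = (0.3115 − 1) / (0.15 − 1) = 0.81

0.81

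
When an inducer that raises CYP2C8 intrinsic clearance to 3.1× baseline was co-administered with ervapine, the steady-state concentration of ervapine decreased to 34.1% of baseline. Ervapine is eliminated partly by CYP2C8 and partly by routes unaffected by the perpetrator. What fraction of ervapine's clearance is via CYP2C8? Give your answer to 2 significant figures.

0.92

CL'/CL = 1 / 0.341 = 2.933
3.1·fm + (1 − fm) = 2.933
fm = (2.933 − 1) / (3.1 − 1) = 0.92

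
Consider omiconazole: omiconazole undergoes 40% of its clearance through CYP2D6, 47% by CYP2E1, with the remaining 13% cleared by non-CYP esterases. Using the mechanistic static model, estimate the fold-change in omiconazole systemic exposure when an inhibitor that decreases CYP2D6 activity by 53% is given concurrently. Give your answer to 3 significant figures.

The CYP2D6 pathway (40% of clearance) falls to 0.47× activity: 0.4 × 0.47 = 0.188.
CYP2E1 (47%) and the residual 13% are unaffected.
New clearance relative to baseline: 0.188 + 0.47 + 0.13 = 0.788.
Systemic exposure ratio = CL_old/CL_new = 1 / 0.788 = 1.27.

1.27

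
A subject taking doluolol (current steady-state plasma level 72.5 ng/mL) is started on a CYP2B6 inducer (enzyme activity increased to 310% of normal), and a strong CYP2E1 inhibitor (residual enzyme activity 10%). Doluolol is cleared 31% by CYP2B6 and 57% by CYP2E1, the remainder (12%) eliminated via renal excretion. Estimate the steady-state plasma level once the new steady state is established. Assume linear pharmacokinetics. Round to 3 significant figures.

63.7 ng/mL

The CYP2B6 pathway (31% of clearance) increases to 3.1× activity: 0.31 × 3.1 = 0.961.
The CYP2E1 pathway (57% of clearance) falls to 0.1× activity: 0.57 × 0.1 = 0.057.
Non-CYP routes (12%) are unchanged.
New clearance relative to baseline: 0.961 + 0.057 + 0.12 = 1.138.
New steady-state plasma level = 72.5 / 1.138 = 63.7 ng/mL (concentration scales inversely with clearance).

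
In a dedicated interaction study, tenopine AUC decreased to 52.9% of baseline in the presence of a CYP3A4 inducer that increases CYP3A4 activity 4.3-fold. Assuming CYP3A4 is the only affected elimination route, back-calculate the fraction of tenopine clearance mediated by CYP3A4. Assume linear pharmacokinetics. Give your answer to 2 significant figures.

0.27

Let x = fm,CYP3A4. Because AUC ∝ 1/CL, relative clearance rose to 1/0.529 = 1.89.
Only the CYP3A4 route changed, so 1.89 = x·4.3 + (1 − x), giving x = 0.27.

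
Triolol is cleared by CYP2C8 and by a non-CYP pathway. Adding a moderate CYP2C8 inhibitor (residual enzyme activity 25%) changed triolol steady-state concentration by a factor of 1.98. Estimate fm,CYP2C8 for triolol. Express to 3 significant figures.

Let fm be the CYP2C8 fraction. New clearance relative to baseline = fm × 0.25 + (1 − fm).
Steady-state concentration ratio = 1 / (new CL fraction), so new CL fraction = 1 / 1.98 = 0.5051.
fm × 0.25 + 1 − fm = 0.5051  ⇒  fm × (0.25 − 1) = −0.4949  ⇒  fm = 0.660.

0.660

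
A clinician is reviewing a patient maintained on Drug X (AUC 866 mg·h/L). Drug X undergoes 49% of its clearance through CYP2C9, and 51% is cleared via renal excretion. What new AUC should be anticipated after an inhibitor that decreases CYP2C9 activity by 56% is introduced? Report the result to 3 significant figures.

1.19 × 10³ mg·h/L

The CYP2C9 pathway (49% of clearance) falls to 0.44× activity: 0.49 × 0.44 = 0.2156.
Non-CYP routes (51%) are unchanged.
CL_new/CL_old = 0.2156 + 0.51 = 0.7256.
AUC ∝ 1/CL, so new value = 866 / 0.7256 = 1.19 × 10³ mg·h/L.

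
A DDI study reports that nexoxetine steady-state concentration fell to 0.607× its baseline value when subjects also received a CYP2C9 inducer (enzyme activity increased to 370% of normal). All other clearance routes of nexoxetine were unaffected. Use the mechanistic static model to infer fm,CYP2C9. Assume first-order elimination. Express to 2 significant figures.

Call the CYP2C9 fraction fm. After the interaction, CL_new/CL_old = fm × 3.7 + (1 − fm).
Steady-state concentration ratio = 1 / (new CL fraction), so new CL fraction = 1 / 0.607 = 1.647.
fm × 3.7 + 1 − fm = 1.647  ⇒  fm × (3.7 − 1) = 0.6474  ⇒  fm = 0.24.

0.24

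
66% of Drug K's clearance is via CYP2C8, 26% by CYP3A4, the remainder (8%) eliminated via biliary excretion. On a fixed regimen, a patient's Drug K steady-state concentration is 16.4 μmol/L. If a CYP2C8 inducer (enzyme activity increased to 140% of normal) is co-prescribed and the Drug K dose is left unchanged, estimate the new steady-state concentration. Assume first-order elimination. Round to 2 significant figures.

13 μmol/L

The CYP2C8 pathway (66% of clearance) is boosted to 1.4× activity: 0.66 × 1.4 = 0.924.
CYP3A4 (26%) and the residual 8% are unaffected.
CL_new/CL_old = 0.924 + 0.26 + 0.08 = 1.264.
With dosing unchanged, steady-state concentration scales as 1/CL: 16.4 / 1.264 = 13 μmol/L.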